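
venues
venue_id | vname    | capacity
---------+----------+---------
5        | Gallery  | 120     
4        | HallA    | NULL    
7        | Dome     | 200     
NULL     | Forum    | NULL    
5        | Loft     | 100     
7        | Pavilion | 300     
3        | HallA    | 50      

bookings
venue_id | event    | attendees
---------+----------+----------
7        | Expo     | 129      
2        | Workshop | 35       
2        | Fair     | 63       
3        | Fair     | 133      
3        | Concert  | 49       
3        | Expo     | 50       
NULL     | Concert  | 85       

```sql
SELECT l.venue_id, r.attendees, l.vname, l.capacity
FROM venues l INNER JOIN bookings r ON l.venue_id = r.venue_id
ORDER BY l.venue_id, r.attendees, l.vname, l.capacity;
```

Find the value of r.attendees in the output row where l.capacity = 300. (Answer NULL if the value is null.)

INNER JOIN keeps only pairs where the ON condition holds.
Matching on l.venue_id = r.venue_id. A NULL in a compared column never satisfies the condition.
Matched pairs: 5.

129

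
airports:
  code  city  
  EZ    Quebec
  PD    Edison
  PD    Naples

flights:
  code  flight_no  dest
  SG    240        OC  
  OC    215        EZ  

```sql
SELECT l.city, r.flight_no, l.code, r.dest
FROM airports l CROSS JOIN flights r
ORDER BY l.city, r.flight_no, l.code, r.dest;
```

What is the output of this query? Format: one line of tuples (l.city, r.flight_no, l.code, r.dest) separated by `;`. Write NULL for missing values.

CROSS JOIN pairs every row of `airports` with every row of `flights`: 3 × 2 = 6 rows.
After projecting and ordering:
l.city | r.flight_no | l.code | r.dest
Edison | 215 | PD | EZ
Edison | 240 | PD | OC
Naples | 215 | PD | EZ
Naples | 240 | PD | OC
Quebec | 215 | EZ | EZ
Quebec | 240 | EZ | OC

(Edison, 215, PD, EZ); (Edison, 240, PD, OC); (Naples, 215, PD, EZ); (Naples, 240, PD, OC); (Quebec, 215, EZ, EZ); (Quebec, 240, EZ, OC)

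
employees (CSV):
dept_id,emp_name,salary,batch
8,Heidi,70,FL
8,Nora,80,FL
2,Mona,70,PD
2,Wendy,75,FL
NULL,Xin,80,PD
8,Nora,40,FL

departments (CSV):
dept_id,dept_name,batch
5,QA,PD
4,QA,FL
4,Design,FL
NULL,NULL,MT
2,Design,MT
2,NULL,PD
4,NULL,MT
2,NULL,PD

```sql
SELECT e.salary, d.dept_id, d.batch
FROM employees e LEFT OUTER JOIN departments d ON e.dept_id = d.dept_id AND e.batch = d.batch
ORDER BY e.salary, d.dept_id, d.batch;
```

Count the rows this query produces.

7

LEFT JOIN keeps every row from `employees`; unmatched rows get NULL for `departments`'s columns.
Matching on e.dept_id = d.dept_id AND e.batch = d.batch. A NULL in a compared column never satisfies the condition.
- dept_id=8, batch=FL: no d row matches, row kept with d columns NULL.
- dept_id=8, batch=FL: no d row matches, row kept with d columns NULL.
- dept_id=2, batch=PD: 2 matching d row(s), so 2 row(s) emitted.
- dept_id=2, batch=FL: no d row matches, row kept with d columns NULL.
- dept_id=NULL, batch=PD: no d row matches, row kept with d columns NULL.
- dept_id=8, batch=FL: no d row matches, row kept with d columns NULL.
Total: 2 matched + 5 padded = 7 rows.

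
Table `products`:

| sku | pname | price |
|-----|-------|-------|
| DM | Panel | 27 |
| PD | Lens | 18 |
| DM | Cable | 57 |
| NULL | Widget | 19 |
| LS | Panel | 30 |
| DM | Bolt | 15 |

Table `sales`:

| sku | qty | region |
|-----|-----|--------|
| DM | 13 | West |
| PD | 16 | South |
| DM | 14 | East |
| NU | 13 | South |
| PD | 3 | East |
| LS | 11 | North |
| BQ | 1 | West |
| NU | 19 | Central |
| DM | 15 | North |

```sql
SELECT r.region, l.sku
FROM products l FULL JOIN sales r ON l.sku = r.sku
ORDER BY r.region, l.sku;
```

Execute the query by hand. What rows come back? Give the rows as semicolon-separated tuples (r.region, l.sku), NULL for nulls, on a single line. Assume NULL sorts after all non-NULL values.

FULL OUTER JOIN keeps every row from both sides; unmatched rows get NULL for the other side's columns.
Matching on l.sku = r.sku. A NULL in a compared column never satisfies the condition.
- l row (sku=DM): matches 3 r row(s) → 3 output row(s).
- l row (sku=PD): matches 2 r row(s) → 2 output row(s).
- l row (sku=DM): matches 3 r row(s) → 3 output row(s).
- l row (sku=NULL): no match → kept, r columns NULL.
- l row (sku=LS): matches 1 r row(s) → 1 output row(s).
- l row (sku=DM): matches 3 r row(s) → 3 output row(s).
- 3 r row(s) had no l match → kept, l columns NULL.

(Central, NULL); (East, DM); (East, DM); (East, DM); (East, PD); (North, DM); (North, DM); (North, DM); (North, LS); (South, PD); (South, NULL); (West, DM); (West, DM); (West, DM); (West, NULL); (NULL, NULL)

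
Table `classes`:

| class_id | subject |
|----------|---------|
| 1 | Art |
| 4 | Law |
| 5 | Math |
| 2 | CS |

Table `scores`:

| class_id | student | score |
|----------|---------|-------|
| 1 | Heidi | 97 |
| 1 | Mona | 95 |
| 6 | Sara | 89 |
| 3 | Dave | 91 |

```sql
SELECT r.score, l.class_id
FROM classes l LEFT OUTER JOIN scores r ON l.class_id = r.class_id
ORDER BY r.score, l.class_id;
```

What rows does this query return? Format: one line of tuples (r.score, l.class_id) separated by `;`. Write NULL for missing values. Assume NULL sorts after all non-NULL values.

(95, 1); (97, 1); (NULL, 2); (NULL, 4); (NULL, 5)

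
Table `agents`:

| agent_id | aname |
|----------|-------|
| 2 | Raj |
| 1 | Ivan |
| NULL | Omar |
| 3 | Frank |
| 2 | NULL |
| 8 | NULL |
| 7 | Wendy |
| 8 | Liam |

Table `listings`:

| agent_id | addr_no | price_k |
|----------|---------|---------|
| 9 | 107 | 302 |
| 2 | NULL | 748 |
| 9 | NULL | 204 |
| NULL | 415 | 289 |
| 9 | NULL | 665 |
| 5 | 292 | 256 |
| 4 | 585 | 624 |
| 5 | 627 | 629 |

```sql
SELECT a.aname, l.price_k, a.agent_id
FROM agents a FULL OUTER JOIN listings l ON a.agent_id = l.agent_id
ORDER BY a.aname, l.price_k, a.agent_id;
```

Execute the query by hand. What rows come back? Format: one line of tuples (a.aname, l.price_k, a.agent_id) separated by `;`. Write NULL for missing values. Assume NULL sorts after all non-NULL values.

FULL OUTER JOIN keeps every row from both sides; unmatched rows get NULL for the other side's columns.
Matching on a.agent_id = l.agent_id. A NULL in a compared column never satisfies the condition.
- a (agent_id=2) pairs with 1 row(s) of l.
- a (agent_id=1) has no partner → padded with NULL.
- a (agent_id=NULL) has no partner → padded with NULL.
- a (agent_id=3) has no partner → padded with NULL.
- a (agent_id=2) pairs with 1 row(s) of l.
- a (agent_id=8) has no partner → padded with NULL.
- a (agent_id=7) has no partner → padded with NULL.
- a (agent_id=8) has no partner → padded with NULL.
- plus 7 unmatched l row(s), each kept with NULL a columns.

(Frank, NULL, 3); (Ivan, NULL, 1); (Liam, NULL, 8); (Omar, NULL, NULL); (Raj, 748, 2); (Wendy, NULL, 7); (NULL, 204, NULL); (NULL, 256, NULL); (NULL, 289, NULL); (NULL, 302, NULL); (NULL, 624, NULL); (NULL, 629, NULL); (NULL, 665, NULL); (NULL, 748, 2); (NULL, NULL, 8)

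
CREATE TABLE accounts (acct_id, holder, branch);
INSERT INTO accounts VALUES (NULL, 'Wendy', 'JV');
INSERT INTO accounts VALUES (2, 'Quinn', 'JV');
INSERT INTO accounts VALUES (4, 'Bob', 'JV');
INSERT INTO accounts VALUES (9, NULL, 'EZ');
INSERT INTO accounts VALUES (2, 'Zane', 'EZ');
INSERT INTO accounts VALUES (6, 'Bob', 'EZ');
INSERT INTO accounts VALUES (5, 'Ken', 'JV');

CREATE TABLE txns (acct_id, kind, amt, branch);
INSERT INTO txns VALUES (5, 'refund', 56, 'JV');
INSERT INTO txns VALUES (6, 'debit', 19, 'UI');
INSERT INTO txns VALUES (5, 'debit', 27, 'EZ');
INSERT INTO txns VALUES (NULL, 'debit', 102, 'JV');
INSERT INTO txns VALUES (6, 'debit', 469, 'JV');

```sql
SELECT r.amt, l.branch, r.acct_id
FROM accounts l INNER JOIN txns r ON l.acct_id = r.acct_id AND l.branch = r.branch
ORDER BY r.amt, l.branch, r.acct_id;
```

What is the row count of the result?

1

INNER JOIN keeps only pairs where the ON condition holds.
Matching on l.acct_id = r.acct_id AND l.branch = r.branch. A NULL in a compared column never satisfies the condition.
- acct_id=NULL, branch=JV: no matching r row, dropped.
- acct_id=2, branch=JV: no matching r row, dropped.
- acct_id=4, branch=JV: no matching r row, dropped.
- acct_id=9, branch=EZ: no matching r row, dropped.
- acct_id=2, branch=EZ: no matching r row, dropped.
- acct_id=6, branch=EZ: no matching r row, dropped.
- acct_id=5, branch=JV: 1 matching r row(s), so 1 row(s) emitted.
Total: 1 rows.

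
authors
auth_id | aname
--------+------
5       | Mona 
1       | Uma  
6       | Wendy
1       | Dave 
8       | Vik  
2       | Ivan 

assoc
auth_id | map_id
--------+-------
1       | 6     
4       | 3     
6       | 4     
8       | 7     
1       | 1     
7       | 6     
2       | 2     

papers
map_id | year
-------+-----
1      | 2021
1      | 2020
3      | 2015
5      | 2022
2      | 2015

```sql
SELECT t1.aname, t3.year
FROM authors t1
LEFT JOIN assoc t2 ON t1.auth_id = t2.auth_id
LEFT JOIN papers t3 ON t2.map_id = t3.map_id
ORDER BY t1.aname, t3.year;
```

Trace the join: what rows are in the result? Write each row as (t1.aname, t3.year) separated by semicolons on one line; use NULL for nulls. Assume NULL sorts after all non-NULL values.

(Dave, 2020); (Dave, 2021); (Dave, NULL); (Ivan, 2015); (Mona, NULL); (Uma, 2020); (Uma, 2021); (Uma, NULL); (Vik, NULL); (Wendy, NULL)

Step 1 — t1 LEFT JOIN t2 on auth_id → 8 row(s).
Then LEFT JOIN `papers t3` on map_id: each of those 8 rows is kept; rows whose t2.map_id has no match in t3 get NULL for t3's columns.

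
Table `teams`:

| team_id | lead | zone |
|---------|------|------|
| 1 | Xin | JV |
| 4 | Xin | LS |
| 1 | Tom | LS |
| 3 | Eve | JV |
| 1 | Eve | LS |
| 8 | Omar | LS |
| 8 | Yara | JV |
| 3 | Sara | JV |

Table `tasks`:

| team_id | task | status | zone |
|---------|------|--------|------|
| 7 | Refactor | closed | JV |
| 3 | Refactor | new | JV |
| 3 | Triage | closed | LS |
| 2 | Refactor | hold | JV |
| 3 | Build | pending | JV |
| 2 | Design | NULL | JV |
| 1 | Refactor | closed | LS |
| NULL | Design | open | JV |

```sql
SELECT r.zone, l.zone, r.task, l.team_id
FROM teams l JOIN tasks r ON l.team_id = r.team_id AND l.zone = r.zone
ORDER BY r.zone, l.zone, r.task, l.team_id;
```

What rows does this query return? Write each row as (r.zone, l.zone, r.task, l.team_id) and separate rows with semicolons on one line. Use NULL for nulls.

INNER JOIN keeps only pairs where the ON condition holds.
Matching on l.team_id = r.team_id AND l.zone = r.zone. A NULL in a compared column never satisfies the condition.
- l[0] team_id=1, zone=JV → no match; dropped.
- l[1] team_id=4, zone=LS → no match; dropped.
- l[2] team_id=1, zone=LS → 1 match(es) in r → 1 row(s).
- l[3] team_id=3, zone=JV → 2 match(es) in r → 2 row(s).
- l[4] team_id=1, zone=LS → 1 match(es) in r → 1 row(s).
- l[5] team_id=8, zone=LS → no match; dropped.
- l[6] team_id=8, zone=JV → no match; dropped.
- l[7] team_id=3, zone=JV → 2 match(es) in r → 2 row(s).
After projecting and ordering:
r.zone | l.zone | r.task | l.team_id
JV | JV | Build | 3
JV | JV | Build | 3
JV | JV | Refactor | 3
JV | JV | Refactor | 3
LS | LS | Refactor | 1
LS | LS | Refactor | 1

(JV, JV, Build, 3); (JV, JV, Build, 3); (JV, JV, Refactor, 3); (JV, JV, Refactor, 3); (LS, LS, Refactor, 1); (LS, LS, Refactor, 1)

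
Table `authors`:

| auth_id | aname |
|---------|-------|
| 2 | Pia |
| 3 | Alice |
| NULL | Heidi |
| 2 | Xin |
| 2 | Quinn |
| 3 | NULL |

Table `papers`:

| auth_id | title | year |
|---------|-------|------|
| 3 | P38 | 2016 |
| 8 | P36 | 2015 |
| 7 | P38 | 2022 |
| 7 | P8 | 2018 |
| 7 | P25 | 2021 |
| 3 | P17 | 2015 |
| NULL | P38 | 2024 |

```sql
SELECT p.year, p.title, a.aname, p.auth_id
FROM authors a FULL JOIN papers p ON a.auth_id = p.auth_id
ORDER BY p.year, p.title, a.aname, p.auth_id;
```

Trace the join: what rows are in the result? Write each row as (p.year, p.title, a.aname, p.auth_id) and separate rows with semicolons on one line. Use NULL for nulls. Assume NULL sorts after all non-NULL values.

(2015, P17, Alice, 3); (2015, P17, NULL, 3); (2015, P36, NULL, 8); (2016, P38, Alice, 3); (2016, P38, NULL, 3); (2018, P8, NULL, 7); (2021, P25, NULL, 7); (2022, P38, NULL, 7); (2024, P38, NULL, NULL); (NULL, NULL, Heidi, NULL); (NULL, NULL, Pia, NULL); (NULL, NULL, Quinn, NULL); (NULL, NULL, Xin, NULL)

FULL OUTER JOIN keeps every row from both sides; unmatched rows get NULL for the other side's columns.
Matching on a.auth_id = p.auth_id. A NULL in a compared column never satisfies the condition.
- a[0] auth_id=2 → no match; kept with NULLs on the p side.
- a[1] auth_id=3 → 2 match(es) in p → 2 row(s).
- a[2] auth_id=NULL → no match; kept with NULLs on the p side.
- a[3] auth_id=2 → no match; kept with NULLs on the p side.
- a[4] auth_id=2 → no match; kept with NULLs on the p side.
- a[5] auth_id=3 → 2 match(es) in p → 2 row(s).
- 5 p row(s) had no a match → kept, a columns NULL.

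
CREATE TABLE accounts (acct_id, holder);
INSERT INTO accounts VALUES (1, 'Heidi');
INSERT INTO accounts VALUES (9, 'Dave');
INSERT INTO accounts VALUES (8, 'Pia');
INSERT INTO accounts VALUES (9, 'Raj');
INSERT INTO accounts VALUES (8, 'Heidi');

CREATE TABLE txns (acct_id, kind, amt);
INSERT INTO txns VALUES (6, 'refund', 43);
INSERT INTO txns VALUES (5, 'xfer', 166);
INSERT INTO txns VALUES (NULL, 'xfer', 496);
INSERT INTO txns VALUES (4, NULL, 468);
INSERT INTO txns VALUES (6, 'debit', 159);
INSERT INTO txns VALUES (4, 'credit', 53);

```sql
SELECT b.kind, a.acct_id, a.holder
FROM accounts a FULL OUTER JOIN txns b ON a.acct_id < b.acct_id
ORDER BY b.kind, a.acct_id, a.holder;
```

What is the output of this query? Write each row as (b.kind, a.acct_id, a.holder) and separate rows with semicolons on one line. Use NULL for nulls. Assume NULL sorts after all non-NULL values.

FULL OUTER JOIN keeps every row from both sides; unmatched rows get NULL for the other side's columns.
Matching on a.acct_id < b.acct_id. A NULL in a compared column never satisfies the condition.
- a row (acct_id=1): matches 5 b row(s) → 5 output row(s).
- a row (acct_id=9): no match → kept, b columns NULL.
- a row (acct_id=8): no match → kept, b columns NULL.
- a row (acct_id=9): no match → kept, b columns NULL.
- a row (acct_id=8): no match → kept, b columns NULL.
- 1 b row(s) had no a match → kept, a columns NULL.
After projecting and ordering:
b.kind | a.acct_id | a.holder
credit | 1 | Heidi
debit | 1 | Heidi
refund | 1 | Heidi
xfer | 1 | Heidi
xfer | NULL | NULL
NULL | 1 | Heidi
NULL | 8 | Heidi
NULL | 8 | Pia
NULL | 9 | Dave
NULL | 9 | Raj

(credit, 1, Heidi); (debit, 1, Heidi); (refund, 1, Heidi); (xfer, 1, Heidi); (xfer, NULL, NULL); (NULL, 1, Heidi); (NULL, 8, Heidi); (NULL, 8, Pia); (NULL, 9, Dave); (NULL, 9, Raj)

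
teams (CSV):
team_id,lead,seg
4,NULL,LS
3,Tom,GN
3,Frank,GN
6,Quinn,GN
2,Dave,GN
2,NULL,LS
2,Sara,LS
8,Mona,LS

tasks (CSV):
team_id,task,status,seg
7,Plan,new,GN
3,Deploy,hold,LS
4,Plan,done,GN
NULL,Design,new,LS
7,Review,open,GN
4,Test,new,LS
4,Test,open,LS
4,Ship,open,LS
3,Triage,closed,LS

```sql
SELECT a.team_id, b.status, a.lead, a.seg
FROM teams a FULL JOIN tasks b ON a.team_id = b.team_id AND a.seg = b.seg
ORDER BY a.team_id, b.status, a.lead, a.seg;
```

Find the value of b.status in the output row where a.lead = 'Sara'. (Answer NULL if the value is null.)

NULL

FULL OUTER JOIN keeps every row from both sides; unmatched rows get NULL for the other side's columns.
Matching on a.team_id = b.team_id AND a.seg = b.seg. A NULL in a compared column never satisfies the condition.
Matched pairs: 3; unmatched a rows kept: 7; unmatched b rows kept: 6.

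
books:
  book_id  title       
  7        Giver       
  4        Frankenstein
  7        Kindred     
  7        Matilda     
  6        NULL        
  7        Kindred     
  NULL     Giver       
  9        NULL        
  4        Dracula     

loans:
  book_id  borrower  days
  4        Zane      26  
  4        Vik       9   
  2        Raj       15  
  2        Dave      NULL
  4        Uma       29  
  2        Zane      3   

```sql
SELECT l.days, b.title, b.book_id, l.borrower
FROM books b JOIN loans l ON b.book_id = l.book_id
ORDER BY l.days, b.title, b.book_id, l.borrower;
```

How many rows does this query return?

INNER JOIN keeps only pairs where the ON condition holds.
Matching on b.book_id = l.book_id. A NULL in a compared column never satisfies the condition.
- book_id=7: no matching l row, dropped.
- book_id=4: 3 matching l row(s), so 3 row(s) emitted.
- book_id=7: no matching l row, dropped.
- book_id=7: no matching l row, dropped.
- book_id=6: no matching l row, dropped.
- book_id=7: no matching l row, dropped.
- book_id=NULL: no matching l row, dropped.
- book_id=9: no matching l row, dropped.
- book_id=4: 3 matching l row(s), so 3 row(s) emitted.
Total: 6 rows.

6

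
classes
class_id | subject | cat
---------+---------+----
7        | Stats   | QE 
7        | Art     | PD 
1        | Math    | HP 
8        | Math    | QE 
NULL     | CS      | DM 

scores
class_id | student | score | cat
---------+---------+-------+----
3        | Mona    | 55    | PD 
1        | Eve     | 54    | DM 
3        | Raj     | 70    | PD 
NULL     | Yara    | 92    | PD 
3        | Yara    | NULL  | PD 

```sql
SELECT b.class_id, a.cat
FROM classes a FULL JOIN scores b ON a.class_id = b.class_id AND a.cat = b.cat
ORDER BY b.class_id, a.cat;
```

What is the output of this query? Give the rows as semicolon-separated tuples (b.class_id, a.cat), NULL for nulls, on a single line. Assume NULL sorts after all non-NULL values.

(1, NULL); (3, NULL); (3, NULL); (3, NULL); (NULL, DM); (NULL, HP); (NULL, PD); (NULL, QE); (NULL, QE); (NULL, NULL)

FULL OUTER JOIN keeps every row from both sides; unmatched rows get NULL for the other side's columns.
Matching on a.class_id = b.class_id AND a.cat = b.cat. A NULL in a compared column never satisfies the condition.
Matched pairs: 0; unmatched a rows kept: 5; unmatched b rows kept: 5.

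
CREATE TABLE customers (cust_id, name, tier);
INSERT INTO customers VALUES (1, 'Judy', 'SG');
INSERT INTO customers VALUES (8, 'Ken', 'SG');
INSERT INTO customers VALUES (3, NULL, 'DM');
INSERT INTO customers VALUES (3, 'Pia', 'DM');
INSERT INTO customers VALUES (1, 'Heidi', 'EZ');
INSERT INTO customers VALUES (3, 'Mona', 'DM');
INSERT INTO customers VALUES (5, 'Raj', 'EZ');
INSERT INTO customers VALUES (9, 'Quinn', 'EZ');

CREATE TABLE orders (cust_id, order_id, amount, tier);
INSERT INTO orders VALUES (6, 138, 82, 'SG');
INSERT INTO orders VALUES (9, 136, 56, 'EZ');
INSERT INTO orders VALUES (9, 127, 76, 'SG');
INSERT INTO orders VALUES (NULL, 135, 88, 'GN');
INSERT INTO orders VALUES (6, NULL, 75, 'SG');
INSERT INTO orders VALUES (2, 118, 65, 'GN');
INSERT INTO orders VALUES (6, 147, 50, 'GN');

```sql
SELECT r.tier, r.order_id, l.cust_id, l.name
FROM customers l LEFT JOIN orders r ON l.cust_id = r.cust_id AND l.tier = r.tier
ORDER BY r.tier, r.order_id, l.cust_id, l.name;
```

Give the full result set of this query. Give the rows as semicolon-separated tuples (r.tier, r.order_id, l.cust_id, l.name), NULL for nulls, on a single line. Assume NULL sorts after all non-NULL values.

LEFT JOIN keeps every row from `customers`; unmatched rows get NULL for `orders`'s columns.
Matching on l.cust_id = r.cust_id AND l.tier = r.tier. A NULL in a compared column never satisfies the condition.
- l[0] cust_id=1, tier=SG → no match; kept with NULLs on the r side.
- l[1] cust_id=8, tier=SG → no match; kept with NULLs on the r side.
- l[2] cust_id=3, tier=DM → no match; kept with NULLs on the r side.
- l[3] cust_id=3, tier=DM → no match; kept with NULLs on the r side.
- l[4] cust_id=1, tier=EZ → no match; kept with NULLs on the r side.
- l[5] cust_id=3, tier=DM → no match; kept with NULLs on the r side.
- l[6] cust_id=5, tier=EZ → no match; kept with NULLs on the r side.
- l[7] cust_id=9, tier=EZ → 1 match(es) in r → 1 row(s).
After projecting and ordering:
r.tier | r.order_id | l.cust_id | l.name
EZ | 136 | 9 | Quinn
NULL | NULL | 1 | Heidi
NULL | NULL | 1 | Judy
NULL | NULL | 3 | Mona
NULL | NULL | 3 | Pia
NULL | NULL | 3 | NULL
NULL | NULL | 5 | Raj
NULL | NULL | 8 | Ken

(EZ, 136, 9, Quinn); (NULL, NULL, 1, Heidi); (NULL, NULL, 1, Judy); (NULL, NULL, 3, Mona); (NULL, NULL, 3, Pia); (NULL, NULL, 3, NULL); (NULL, NULL, 5, Raj); (NULL, NULL, 8, Ken)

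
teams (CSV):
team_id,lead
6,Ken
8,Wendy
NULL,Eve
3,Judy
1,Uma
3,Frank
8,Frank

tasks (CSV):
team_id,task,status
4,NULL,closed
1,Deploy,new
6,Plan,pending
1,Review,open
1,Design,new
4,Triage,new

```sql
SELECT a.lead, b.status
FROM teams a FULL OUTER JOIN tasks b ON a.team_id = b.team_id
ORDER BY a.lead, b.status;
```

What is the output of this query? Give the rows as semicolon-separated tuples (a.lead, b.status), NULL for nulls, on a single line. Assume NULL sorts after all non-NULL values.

FULL OUTER JOIN keeps every row from both sides; unmatched rows get NULL for the other side's columns.
Matching on a.team_id = b.team_id. A NULL in a compared column never satisfies the condition.
- team_id=6: 1 matching b row(s), so 1 row(s) emitted.
- team_id=8: no b row matches, row kept with b columns NULL.
- team_id=NULL: no b row matches, row kept with b columns NULL.
- team_id=3: no b row matches, row kept with b columns NULL.
- team_id=1: 3 matching b row(s), so 3 row(s) emitted.
- team_id=3: no b row matches, row kept with b columns NULL.
- team_id=8: no b row matches, row kept with b columns NULL.
- plus 2 unmatched b row(s), each kept with NULL a columns.

(Eve, NULL); (Frank, NULL); (Frank, NULL); (Judy, NULL); (Ken, pending); (Uma, new); (Uma, new); (Uma, open); (Wendy, NULL); (NULL, closed); (NULL, new)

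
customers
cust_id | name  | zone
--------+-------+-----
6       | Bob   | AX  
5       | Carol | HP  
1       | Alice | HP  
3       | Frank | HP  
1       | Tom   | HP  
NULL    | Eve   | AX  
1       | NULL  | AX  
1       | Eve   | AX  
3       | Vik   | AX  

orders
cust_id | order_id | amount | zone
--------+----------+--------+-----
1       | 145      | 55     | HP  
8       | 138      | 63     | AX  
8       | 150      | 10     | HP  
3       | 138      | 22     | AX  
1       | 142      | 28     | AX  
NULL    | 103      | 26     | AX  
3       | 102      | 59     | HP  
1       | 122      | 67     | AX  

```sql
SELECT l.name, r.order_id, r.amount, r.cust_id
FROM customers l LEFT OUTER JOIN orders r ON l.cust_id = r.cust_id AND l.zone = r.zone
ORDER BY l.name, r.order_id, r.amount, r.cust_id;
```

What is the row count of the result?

11

LEFT JOIN keeps every row from `customers`; unmatched rows get NULL for `orders`'s columns.
Matching on l.cust_id = r.cust_id AND l.zone = r.zone. A NULL in a compared column never satisfies the condition.
- l (cust_id=6, zone=AX) has no partner → padded with NULL.
- l (cust_id=5, zone=HP) has no partner → padded with NULL.
- l (cust_id=1, zone=HP) pairs with 1 row(s) of r.
- l (cust_id=3, zone=HP) pairs with 1 row(s) of r.
- l (cust_id=1, zone=HP) pairs with 1 row(s) of r.
- l (cust_id=NULL, zone=AX) has no partner → padded with NULL.
- l (cust_id=1, zone=AX) pairs with 2 row(s) of r.
- l (cust_id=1, zone=AX) pairs with 2 row(s) of r.
- l (cust_id=3, zone=AX) pairs with 1 row(s) of r.
Total: 8 matched + 3 padded = 11 rows.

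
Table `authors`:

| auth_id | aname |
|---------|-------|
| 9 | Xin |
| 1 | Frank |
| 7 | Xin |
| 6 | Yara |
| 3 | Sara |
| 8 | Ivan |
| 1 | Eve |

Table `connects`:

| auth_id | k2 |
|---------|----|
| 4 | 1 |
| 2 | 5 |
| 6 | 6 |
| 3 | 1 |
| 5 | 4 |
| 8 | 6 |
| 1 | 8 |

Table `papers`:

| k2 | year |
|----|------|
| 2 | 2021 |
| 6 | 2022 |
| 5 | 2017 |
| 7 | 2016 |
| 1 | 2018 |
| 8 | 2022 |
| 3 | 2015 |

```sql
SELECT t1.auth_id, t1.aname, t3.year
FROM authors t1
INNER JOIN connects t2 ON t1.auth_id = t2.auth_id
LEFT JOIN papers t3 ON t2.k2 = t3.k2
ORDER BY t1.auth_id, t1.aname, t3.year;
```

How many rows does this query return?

Evaluate left to right. First `authors t1 INNER JOIN connects t2` on auth_id: 5 row(s).
Then LEFT JOIN `papers t3` on k2: each of those 5 rows is kept; rows whose t2.k2 has no match in t3 get NULL for t3's columns.
Result: 5 row(s).

5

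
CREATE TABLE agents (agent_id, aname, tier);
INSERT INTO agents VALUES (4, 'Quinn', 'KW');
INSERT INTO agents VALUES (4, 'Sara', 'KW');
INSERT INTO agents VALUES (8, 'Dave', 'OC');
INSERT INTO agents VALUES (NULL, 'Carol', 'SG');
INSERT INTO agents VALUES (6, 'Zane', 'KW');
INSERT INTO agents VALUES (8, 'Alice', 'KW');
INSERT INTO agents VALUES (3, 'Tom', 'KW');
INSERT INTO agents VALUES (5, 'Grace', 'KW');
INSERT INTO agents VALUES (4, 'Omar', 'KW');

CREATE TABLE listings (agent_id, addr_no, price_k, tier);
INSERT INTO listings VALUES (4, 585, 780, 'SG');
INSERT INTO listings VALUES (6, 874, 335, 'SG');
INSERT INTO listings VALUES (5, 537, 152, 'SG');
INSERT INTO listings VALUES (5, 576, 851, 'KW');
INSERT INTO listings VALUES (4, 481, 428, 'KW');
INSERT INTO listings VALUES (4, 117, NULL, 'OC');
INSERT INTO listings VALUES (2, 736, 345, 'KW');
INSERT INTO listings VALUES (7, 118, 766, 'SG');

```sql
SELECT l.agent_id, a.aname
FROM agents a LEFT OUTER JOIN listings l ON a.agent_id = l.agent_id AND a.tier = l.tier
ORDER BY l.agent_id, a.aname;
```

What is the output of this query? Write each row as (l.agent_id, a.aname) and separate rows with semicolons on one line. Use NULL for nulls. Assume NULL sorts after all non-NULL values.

LEFT JOIN keeps every row from `agents`; unmatched rows get NULL for `listings`'s columns.
Matching on a.agent_id = l.agent_id AND a.tier = l.tier. A NULL in a compared column never satisfies the condition.
- a row (agent_id=4, tier=KW): matches 1 l row(s) → 1 output row(s).
- a row (agent_id=4, tier=KW): matches 1 l row(s) → 1 output row(s).
- a row (agent_id=8, tier=OC): no match → kept, l columns NULL.
- a row (agent_id=NULL, tier=SG): no match → kept, l columns NULL.
- a row (agent_id=6, tier=KW): no match → kept, l columns NULL.
- a row (agent_id=8, tier=KW): no match → kept, l columns NULL.
- a row (agent_id=3, tier=KW): no match → kept, l columns NULL.
- a row (agent_id=5, tier=KW): matches 1 l row(s) → 1 output row(s).
- a row (agent_id=4, tier=KW): matches 1 l row(s) → 1 output row(s).
After projecting and ordering:
l.agent_id | a.aname
4 | Omar
4 | Quinn
4 | Sara
5 | Grace
NULL | Alice
NULL | Carol
NULL | Dave
NULL | Tom
NULL | Zane

(4, Omar); (4, Quinn); (4, Sara); (5, Grace); (NULL, Alice); (NULL, Carol); (NULL, Dave); (NULL, Tom); (NULL, Zane)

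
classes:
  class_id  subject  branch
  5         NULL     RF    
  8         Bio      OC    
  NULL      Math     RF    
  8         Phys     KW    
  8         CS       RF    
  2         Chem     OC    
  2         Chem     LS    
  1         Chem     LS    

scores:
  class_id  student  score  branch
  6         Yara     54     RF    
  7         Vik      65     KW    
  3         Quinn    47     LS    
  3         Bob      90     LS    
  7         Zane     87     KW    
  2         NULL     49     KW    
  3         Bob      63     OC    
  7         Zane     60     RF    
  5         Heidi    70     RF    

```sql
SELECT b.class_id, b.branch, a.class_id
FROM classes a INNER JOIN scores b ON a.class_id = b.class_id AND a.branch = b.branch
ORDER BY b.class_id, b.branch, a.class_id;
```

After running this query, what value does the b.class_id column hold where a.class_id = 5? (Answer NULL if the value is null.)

INNER JOIN keeps only pairs where the ON condition holds.
Matching on a.class_id = b.class_id AND a.branch = b.branch. A NULL in a compared column never satisfies the condition.
- a (class_id=5, branch=RF) pairs with 1 row(s) of b.
- a (class_id=8, branch=OC) has no partner → excluded.
- a (class_id=NULL, branch=RF) has no partner → excluded.
- a (class_id=8, branch=KW) has no partner → excluded.
- a (class_id=8, branch=RF) has no partner → excluded.
- a (class_id=2, branch=OC) has no partner → excluded.
- a (class_id=2, branch=LS) has no partner → excluded.
- a (class_id=1, branch=LS) has no partner → excluded.

5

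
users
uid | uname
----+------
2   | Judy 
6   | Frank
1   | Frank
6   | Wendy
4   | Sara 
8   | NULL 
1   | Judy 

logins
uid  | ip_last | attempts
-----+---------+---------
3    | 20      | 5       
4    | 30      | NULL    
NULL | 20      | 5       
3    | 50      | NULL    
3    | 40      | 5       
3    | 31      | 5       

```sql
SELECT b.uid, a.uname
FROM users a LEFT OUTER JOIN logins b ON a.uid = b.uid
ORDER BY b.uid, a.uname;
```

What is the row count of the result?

7

LEFT JOIN keeps every row from `users`; unmatched rows get NULL for `logins`'s columns.
Matching on a.uid = b.uid. A NULL in a compared column never satisfies the condition.
Matched pairs: 1; unmatched a rows kept: 6.
Total: 1 matched + 6 padded = 7 rows.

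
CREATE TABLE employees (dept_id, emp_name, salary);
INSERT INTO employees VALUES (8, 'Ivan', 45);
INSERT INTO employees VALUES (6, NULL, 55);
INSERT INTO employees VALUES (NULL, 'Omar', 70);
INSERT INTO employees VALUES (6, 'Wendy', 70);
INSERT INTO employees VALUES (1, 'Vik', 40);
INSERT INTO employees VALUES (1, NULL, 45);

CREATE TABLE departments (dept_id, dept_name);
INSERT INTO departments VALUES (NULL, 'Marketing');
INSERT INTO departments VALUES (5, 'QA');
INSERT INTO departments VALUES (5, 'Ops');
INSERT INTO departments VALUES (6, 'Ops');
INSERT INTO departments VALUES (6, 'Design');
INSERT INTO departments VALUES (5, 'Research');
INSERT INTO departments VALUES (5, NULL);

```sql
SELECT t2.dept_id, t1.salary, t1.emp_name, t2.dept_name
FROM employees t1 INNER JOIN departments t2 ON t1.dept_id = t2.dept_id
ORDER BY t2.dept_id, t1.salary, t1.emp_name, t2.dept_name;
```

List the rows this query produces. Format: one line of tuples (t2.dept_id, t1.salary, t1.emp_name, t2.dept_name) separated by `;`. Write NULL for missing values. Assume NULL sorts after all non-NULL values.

INNER JOIN keeps only pairs where the ON condition holds.
Matching on t1.dept_id = t2.dept_id. A NULL in a compared column never satisfies the condition.
- t1 row (dept_id=8): no match → dropped.
- t1 row (dept_id=6): matches 2 t2 row(s) → 2 output row(s).
- t1 row (dept_id=NULL): no match → dropped.
- t1 row (dept_id=6): matches 2 t2 row(s) → 2 output row(s).
- t1 row (dept_id=1): no match → dropped.
- t1 row (dept_id=1): no match → dropped.
After projecting and ordering:
t2.dept_id | t1.salary | t1.emp_name | t2.dept_name
6 | 55 | NULL | Design
6 | 55 | NULL | Ops
6 | 70 | Wendy | Design
6 | 70 | Wendy | Ops

(6, 55, NULL, Design); (6, 55, NULL, Ops); (6, 70, Wendy, Design); (6, 70, Wendy, Ops)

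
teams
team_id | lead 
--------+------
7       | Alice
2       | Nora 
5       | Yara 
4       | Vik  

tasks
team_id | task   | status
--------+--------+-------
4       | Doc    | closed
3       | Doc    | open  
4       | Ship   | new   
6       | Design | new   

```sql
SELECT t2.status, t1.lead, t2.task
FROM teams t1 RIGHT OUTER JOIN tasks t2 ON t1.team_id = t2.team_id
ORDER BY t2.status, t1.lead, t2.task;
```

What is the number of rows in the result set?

4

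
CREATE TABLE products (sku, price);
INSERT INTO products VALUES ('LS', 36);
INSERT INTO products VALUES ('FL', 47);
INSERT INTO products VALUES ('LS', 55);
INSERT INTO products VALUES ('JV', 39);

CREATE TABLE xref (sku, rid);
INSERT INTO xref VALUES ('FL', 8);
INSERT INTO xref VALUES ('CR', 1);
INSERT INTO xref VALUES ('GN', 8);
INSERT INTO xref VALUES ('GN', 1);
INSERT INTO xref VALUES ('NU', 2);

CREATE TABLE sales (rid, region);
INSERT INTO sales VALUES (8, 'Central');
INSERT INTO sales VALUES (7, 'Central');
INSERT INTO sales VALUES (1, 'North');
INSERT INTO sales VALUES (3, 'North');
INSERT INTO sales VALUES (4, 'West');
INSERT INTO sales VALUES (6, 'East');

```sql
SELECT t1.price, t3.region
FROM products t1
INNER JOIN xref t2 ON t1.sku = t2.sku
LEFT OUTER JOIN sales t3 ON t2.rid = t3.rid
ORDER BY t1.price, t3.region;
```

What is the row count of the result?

Joins associate left-to-right: products INNER JOIN xref on sku gives 1 intermediate row(s).
Then LEFT JOIN `sales t3` on rid: each of those 1 rows is kept; rows whose t2.rid has no match in t3 get NULL for t3's columns.
Result: 1 row(s).

1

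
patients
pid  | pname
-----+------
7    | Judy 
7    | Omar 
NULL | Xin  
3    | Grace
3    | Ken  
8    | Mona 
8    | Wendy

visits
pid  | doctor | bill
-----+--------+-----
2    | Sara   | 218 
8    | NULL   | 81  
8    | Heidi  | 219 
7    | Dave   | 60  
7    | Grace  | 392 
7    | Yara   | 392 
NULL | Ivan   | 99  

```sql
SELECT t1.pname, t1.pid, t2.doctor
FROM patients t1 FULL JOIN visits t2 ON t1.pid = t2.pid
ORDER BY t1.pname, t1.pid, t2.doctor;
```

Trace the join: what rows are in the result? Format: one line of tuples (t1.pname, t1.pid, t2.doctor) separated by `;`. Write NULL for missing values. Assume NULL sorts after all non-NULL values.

(Grace, 3, NULL); (Judy, 7, Dave); (Judy, 7, Grace); (Judy, 7, Yara); (Ken, 3, NULL); (Mona, 8, Heidi); (Mona, 8, NULL); (Omar, 7, Dave); (Omar, 7, Grace); (Omar, 7, Yara); (Wendy, 8, Heidi); (Wendy, 8, NULL); (Xin, NULL, NULL); (NULL, NULL, Ivan); (NULL, NULL, Sara)

FULL OUTER JOIN keeps every row from both sides; unmatched rows get NULL for the other side's columns.
Matching on t1.pid = t2.pid. A NULL in a compared column never satisfies the condition.
Matched pairs: 10; unmatched t1 rows kept: 3; unmatched t2 rows kept: 2.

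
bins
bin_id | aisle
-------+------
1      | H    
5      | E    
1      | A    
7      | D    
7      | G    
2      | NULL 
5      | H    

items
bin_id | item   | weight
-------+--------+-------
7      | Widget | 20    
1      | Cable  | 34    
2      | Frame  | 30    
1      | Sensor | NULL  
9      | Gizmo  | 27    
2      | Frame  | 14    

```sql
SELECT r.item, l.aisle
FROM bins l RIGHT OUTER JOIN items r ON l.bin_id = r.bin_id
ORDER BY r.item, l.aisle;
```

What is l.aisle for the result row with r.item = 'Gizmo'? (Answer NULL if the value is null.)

RIGHT JOIN keeps every row from `items`; unmatched rows get NULL for `bins`'s columns.
Matching on l.bin_id = r.bin_id.
Matched pairs: 8; unmatched r rows kept: 1.

NULL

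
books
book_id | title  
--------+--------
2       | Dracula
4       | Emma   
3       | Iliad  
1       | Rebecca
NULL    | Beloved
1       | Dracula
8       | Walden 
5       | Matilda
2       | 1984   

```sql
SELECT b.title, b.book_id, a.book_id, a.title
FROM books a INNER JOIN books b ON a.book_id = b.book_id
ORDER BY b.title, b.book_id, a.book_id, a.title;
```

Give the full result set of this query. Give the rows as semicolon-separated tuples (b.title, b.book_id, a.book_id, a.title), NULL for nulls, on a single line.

(1984, 2, 2, 1984); (1984, 2, 2, Dracula); (Dracula, 1, 1, Dracula); (Dracula, 1, 1, Rebecca); (Dracula, 2, 2, 1984); (Dracula, 2, 2, Dracula); (Emma, 4, 4, Emma); (Iliad, 3, 3, Iliad); (Matilda, 5, 5, Matilda); (Rebecca, 1, 1, Dracula); (Rebecca, 1, 1, Rebecca); (Walden, 8, 8, Walden)

INNER JOIN keeps only pairs where the ON condition holds.
Matching on a.book_id = b.book_id. A NULL in a compared column never satisfies the condition.
- a (book_id=2) pairs with 2 row(s) of b.
- a (book_id=4) pairs with 1 row(s) of b.
- a (book_id=3) pairs with 1 row(s) of b.
- a (book_id=1) pairs with 2 row(s) of b.
- a (book_id=NULL) has no partner → excluded.
- a (book_id=1) pairs with 2 row(s) of b.
- a (book_id=8) pairs with 1 row(s) of b.
- a (book_id=5) pairs with 1 row(s) of b.
- a (book_id=2) pairs with 2 row(s) of b.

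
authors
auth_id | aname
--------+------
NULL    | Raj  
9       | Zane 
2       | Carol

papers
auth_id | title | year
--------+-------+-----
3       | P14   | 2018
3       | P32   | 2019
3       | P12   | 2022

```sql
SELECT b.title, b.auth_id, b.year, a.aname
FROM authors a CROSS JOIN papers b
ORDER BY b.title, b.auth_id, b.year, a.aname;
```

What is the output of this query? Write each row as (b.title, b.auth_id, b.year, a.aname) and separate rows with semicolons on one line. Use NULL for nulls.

CROSS JOIN pairs every row of `authors` with every row of `papers`: 3 × 3 = 9 rows.
After projecting and ordering:
b.title | b.auth_id | b.year | a.aname
P12 | 3 | 2022 | Carol
P12 | 3 | 2022 | Raj
P12 | 3 | 2022 | Zane
P14 | 3 | 2018 | Carol
P14 | 3 | 2018 | Raj
P14 | 3 | 2018 | Zane
P32 | 3 | 2019 | Carol
P32 | 3 | 2019 | Raj
P32 | 3 | 2019 | Zane

(P12, 3, 2022, Carol); (P12, 3, 2022, Raj); (P12, 3, 2022, Zane); (P14, 3, 2018, Carol); (P14, 3, 2018, Raj); (P14, 3, 2018, Zane); (P32, 3, 2019, Carol); (P32, 3, 2019, Raj); (P32, 3, 2019, Zane)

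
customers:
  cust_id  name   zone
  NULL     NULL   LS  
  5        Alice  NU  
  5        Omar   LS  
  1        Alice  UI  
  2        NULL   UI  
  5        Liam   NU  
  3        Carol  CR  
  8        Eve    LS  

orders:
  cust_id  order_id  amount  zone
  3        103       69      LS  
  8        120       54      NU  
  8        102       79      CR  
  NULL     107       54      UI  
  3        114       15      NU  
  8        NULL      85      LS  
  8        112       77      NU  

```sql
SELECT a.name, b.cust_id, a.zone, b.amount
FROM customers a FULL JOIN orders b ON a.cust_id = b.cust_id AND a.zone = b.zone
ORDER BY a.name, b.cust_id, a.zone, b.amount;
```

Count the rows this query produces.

14

FULL OUTER JOIN keeps every row from both sides; unmatched rows get NULL for the other side's columns.
Matching on a.cust_id = b.cust_id AND a.zone = b.zone. A NULL in a compared column never satisfies the condition.
Matched pairs: 1; unmatched a rows kept: 7; unmatched b rows kept: 6.
Total: 1 matched + 13 padded = 14 rows.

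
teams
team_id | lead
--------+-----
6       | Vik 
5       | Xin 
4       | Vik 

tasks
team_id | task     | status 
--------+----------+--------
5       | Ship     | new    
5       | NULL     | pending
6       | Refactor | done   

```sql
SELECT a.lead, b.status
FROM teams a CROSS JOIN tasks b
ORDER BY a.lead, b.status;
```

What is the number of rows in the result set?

9

CROSS JOIN pairs every row of `teams` with every row of `tasks`: 3 × 3 = 9 rows.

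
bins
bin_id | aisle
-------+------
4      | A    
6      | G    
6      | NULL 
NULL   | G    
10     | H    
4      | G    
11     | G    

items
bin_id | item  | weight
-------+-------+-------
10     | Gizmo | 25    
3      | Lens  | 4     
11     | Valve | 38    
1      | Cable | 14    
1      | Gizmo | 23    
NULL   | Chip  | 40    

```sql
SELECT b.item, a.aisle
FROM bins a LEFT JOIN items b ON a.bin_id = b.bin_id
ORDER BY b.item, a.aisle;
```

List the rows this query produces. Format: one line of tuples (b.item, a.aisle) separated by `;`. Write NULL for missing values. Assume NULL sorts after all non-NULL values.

LEFT JOIN keeps every row from `bins`; unmatched rows get NULL for `items`'s columns.
Matching on a.bin_id = b.bin_id. A NULL in a compared column never satisfies the condition.
- a[0] bin_id=4 → no match; kept with NULLs on the b side.
- a[1] bin_id=6 → no match; kept with NULLs on the b side.
- a[2] bin_id=6 → no match; kept with NULLs on the b side.
- a[3] bin_id=NULL → no match; kept with NULLs on the b side.
- a[4] bin_id=10 → 1 match(es) in b → 1 row(s).
- a[5] bin_id=4 → no match; kept with NULLs on the b side.
- a[6] bin_id=11 → 1 match(es) in b → 1 row(s).
After projecting and ordering:
b.item | a.aisle
Gizmo | H
Valve | G
NULL | A
NULL | G
NULL | G
NULL | G
NULL | NULL

(Gizmo, H); (Valve, G); (NULL, A); (NULL, G); (NULL, G); (NULL, G); (NULL, NULL)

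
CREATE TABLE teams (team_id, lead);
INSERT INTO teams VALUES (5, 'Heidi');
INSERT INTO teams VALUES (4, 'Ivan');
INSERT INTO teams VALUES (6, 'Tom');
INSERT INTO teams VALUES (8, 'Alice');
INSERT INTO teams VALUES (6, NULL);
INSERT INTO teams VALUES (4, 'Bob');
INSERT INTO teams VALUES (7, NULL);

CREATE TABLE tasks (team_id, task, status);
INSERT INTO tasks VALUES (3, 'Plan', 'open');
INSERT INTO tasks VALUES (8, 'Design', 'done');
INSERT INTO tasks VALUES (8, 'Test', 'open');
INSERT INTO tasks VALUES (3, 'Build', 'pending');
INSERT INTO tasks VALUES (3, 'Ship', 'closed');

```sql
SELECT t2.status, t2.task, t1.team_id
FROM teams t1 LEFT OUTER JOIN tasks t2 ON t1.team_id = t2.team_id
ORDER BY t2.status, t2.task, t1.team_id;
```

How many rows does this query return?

8

LEFT JOIN keeps every row from `teams`; unmatched rows get NULL for `tasks`'s columns.
Matching on t1.team_id = t2.team_id.
- t1 row (team_id=5): no match → kept, t2 columns NULL.
- t1 row (team_id=4): no match → kept, t2 columns NULL.
- t1 row (team_id=6): no match → kept, t2 columns NULL.
- t1 row (team_id=8): matches 2 t2 row(s) → 2 output row(s).
- t1 row (team_id=6): no match → kept, t2 columns NULL.
- t1 row (team_id=4): no match → kept, t2 columns NULL.
- t1 row (team_id=7): no match → kept, t2 columns NULL.
Total: 2 matched + 6 padded = 8 rows.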